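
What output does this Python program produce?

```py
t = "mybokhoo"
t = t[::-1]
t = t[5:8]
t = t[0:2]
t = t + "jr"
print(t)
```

reverse → 'oohkobym'
slice [5:8] → 'bym'
slice [0:2] → 'by'
+ 'jr' → 'byjr'

byjr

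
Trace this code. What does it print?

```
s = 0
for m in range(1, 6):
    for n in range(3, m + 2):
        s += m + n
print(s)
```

m=2,n=3: s = 0+5 = 5
m=3,n=3: s = 5+6 = 11
m=3,n=4: s = 11+7 = 18
m=4,n=3: s = 18+7 = 25
m=4,n=4: s = 25+8 = 33
m=4,n=5: s = 33+9 = 42
m=5,n=3: s = 42+8 = 50
m=5,n=4: s = 50+9 = 59
m=5,n=5: s = 59+10 = 69
m=5,n=6: s = 69+11 = 80

80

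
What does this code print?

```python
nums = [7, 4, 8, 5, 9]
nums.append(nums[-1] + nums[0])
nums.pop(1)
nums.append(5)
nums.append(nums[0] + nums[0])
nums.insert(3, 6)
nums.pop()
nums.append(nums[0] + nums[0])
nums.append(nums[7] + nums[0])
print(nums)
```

[7, 8, 5, 6, 9, 16, 5, 14, 21]

append nums[-1]+nums[0] = 9+7 = 16 → [7, 4, 8, 5, 9, 16]
pop(1) removes 4 → [7, 8, 5, 9, 16]
append 5 → [7, 8, 5, 9, 16, 5]
append nums[0]+nums[0] = 7+7 = 14 → [7, 8, 5, 9, 16, 5, 14]
insert 6 at 3 → [7, 8, 5, 6, 9, 16, 5, 14]
pop() removes 14 → [7, 8, 5, 6, 9, 16, 5]
append nums[0]+nums[0] = 7+7 = 14 → [7, 8, 5, 6, 9, 16, 5, 14]
append nums[7]+nums[0] = 14+7 = 21 → [7, 8, 5, 6, 9, 16, 5, 14, 21]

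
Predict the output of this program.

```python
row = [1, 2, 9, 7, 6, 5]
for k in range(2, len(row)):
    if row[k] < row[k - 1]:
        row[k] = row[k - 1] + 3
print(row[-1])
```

k=2: 9>=2, unchanged → [1, 2, 9, 7, 6, 5]
k=3: 7<9, row[3] = 9+3 = 12 → [1, 2, 9, 12, 6, 5]
k=4: 6<12, row[4] = 12+3 = 15 → [1, 2, 9, 12, 15, 5]
k=5: 5<15, row[5] = 15+3 = 18 → [1, 2, 9, 12, 15, 18]

18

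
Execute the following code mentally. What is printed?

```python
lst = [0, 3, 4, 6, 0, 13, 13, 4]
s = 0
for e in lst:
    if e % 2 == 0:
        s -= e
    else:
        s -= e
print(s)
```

-43

e=0: even, s = 0-0 = 0
e=3: not even, s = 0-3 = -3
e=4: even, s = (-3)-4 = -7
e=6: even, s = (-7)-6 = -13
e=0: even, s = (-13)-0 = -13
e=13: not even, s = (-13)-13 = -26
e=13: not even, s = (-26)-13 = -39
e=4: even, s = (-39)-4 = -43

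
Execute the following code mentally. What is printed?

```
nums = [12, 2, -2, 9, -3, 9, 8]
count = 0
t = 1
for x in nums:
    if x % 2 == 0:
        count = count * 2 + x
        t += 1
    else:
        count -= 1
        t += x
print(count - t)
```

82

x=12: even, count = 0*2+12 = 12; t=2
x=2: even, count = 12*2+2 = 26; t=3
x=-2: even, count = 26*2+(-2) = 50; t=4
x=9: not even, count = 50-1 = 49; t=13
x=-3: not even, count = 49-1 = 48; t=10
x=9: not even, count = 48-1 = 47; t=19
x=8: even, count = 47*2+8 = 102; t=20
count-t = 102-20 = 82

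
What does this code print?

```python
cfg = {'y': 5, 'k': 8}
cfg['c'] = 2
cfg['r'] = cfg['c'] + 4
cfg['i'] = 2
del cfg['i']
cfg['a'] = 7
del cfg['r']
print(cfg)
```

{'y': 5, 'k': 8, 'c': 2, 'a': 7}

cfg['c'] = 2 → {'y': 5, 'k': 8, 'c': 2}
cfg['r'] = cfg['c']+4 = 6 → {'y': 5, 'k': 8, 'c': 2, 'r': 6}
cfg['i'] = 2 → {'y': 5, 'k': 8, 'c': 2, 'r': 6, 'i': 2}
del 'i' → {'y': 5, 'k': 8, 'c': 2, 'r': 6}
cfg['a'] = 7 → {'y': 5, 'k': 8, 'c': 2, 'r': 6, 'a': 7}
del 'r' → {'y': 5, 'k': 8, 'c': 2, 'a': 7}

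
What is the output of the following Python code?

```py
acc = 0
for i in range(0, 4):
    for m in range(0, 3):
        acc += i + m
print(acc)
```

30

i=0,m=0: acc = 0+0 = 0
i=0,m=1: acc = 0+1 = 1
i=0,m=2: acc = 1+2 = 3
i=1,m=0: acc = 3+1 = 4
i=1,m=1: acc = 4+2 = 6
i=1,m=2: acc = 6+3 = 9
i=2,m=0: acc = 9+2 = 11
i=2,m=1: acc = 11+3 = 14
i=2,m=2: acc = 14+4 = 18
i=3,m=0: acc = 18+3 = 21
i=3,m=1: acc = 21+4 = 25
i=3,m=2: acc = 25+5 = 30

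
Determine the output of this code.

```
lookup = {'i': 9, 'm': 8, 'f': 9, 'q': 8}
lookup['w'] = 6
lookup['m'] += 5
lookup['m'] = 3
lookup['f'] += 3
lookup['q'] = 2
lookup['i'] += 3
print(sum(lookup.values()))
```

35

lookup['w'] = 6 → {'i': 9, 'm': 8, 'f': 9, 'q': 8, 'w': 6}
lookup['m'] = 8+5 = 13 → {'i': 9, 'm': 13, 'f': 9, 'q': 8, 'w': 6}
lookup['m'] = 3 → {'i': 9, 'm': 3, 'f': 9, 'q': 8, 'w': 6}
lookup['f'] = 9+3 = 12 → {'i': 9, 'm': 3, 'f': 12, 'q': 8, 'w': 6}
lookup['q'] = 2 → {'i': 9, 'm': 3, 'f': 12, 'q': 2, 'w': 6}
lookup['i'] = 9+3 = 12 → {'i': 12, 'm': 3, 'f': 12, 'q': 2, 'w': 6}
sum of values = 35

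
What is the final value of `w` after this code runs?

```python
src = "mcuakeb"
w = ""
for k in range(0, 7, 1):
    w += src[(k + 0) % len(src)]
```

'mcuakeb'

k=0: add src[0]='m' → 'm'
k=1: add src[1]='c' → 'mc'
k=2: add src[2]='u' → 'mcu'
k=3: add src[3]='a' → 'mcua'
k=4: add src[4]='k' → 'mcuak'
k=5: add src[5]='e' → 'mcuake'
k=6: add src[6]='b' → 'mcuakeb'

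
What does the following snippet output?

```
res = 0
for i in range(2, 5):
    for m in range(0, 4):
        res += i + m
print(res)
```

i=2,m=0: res = 0+2 = 2
i=2,m=1: res = 2+3 = 5
i=2,m=2: res = 5+4 = 9
i=2,m=3: res = 9+5 = 14
i=3,m=0: res = 14+3 = 17
i=3,m=1: res = 17+4 = 21
i=3,m=2: res = 21+5 = 26
i=3,m=3: res = 26+6 = 32
i=4,m=0: res = 32+4 = 36
i=4,m=1: res = 36+5 = 41
i=4,m=2: res = 41+6 = 47
i=4,m=3: res = 47+7 = 54

54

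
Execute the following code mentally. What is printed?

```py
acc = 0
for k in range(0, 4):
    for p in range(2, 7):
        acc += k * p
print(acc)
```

120

k=0,p=2: acc = 0+0 = 0
k=0,p=3: acc = 0+0 = 0
k=0,p=4: acc = 0+0 = 0
k=0,p=5: acc = 0+0 = 0
k=0,p=6: acc = 0+0 = 0
k=1,p=2: acc = 0+2 = 2
k=1,p=3: acc = 2+3 = 5
k=1,p=4: acc = 5+4 = 9
k=1,p=5: acc = 9+5 = 14
k=1,p=6: acc = 14+6 = 20
k=2,p=2: acc = 20+4 = 24
k=2,p=3: acc = 24+6 = 30
k=2,p=4: acc = 30+8 = 38
k=2,p=5: acc = 38+10 = 48
k=2,p=6: acc = 48+12 = 60
k=3,p=2: acc = 60+6 = 66
k=3,p=3: acc = 66+9 = 75
k=3,p=4: acc = 75+12 = 87
k=3,p=5: acc = 87+15 = 102
k=3,p=6: acc = 102+18 = 120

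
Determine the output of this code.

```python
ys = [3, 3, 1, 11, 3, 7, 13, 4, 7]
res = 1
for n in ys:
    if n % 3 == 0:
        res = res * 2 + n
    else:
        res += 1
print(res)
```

37

n=3: %3==0, res = 1*2+3 = 5
n=3: %3==0, res = 5*2+3 = 13
n=1: not %3==0, res = 13+1 = 14
n=11: not %3==0, res = 14+1 = 15
n=3: %3==0, res = 15*2+3 = 33
n=7: not %3==0, res = 33+1 = 34
n=13: not %3==0, res = 34+1 = 35
n=4: not %3==0, res = 35+1 = 36
n=7: not %3==0, res = 36+1 = 37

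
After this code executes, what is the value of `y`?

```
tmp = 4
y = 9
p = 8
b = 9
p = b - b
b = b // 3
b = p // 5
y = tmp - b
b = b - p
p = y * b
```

4

p = 9-9 = 0
b = 9//3 = 3
b = 0//5 = 0
y = 4-0 = 4
b = 0-0 = 0
p = 4*0 = 0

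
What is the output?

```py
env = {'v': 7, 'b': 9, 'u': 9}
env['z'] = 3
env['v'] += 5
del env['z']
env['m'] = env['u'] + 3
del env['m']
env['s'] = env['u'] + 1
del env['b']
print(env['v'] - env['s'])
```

env['z'] = 3 → {'v': 7, 'b': 9, 'u': 9, 'z': 3}
env['v'] = 7+5 = 12 → {'v': 12, 'b': 9, 'u': 9, 'z': 3}
del 'z' → {'v': 12, 'b': 9, 'u': 9}
env['m'] = env['u']+3 = 12 → {'v': 12, 'b': 9, 'u': 9, 'm': 12}
del 'm' → {'v': 12, 'b': 9, 'u': 9}
env['s'] = env['u']+1 = 10 → {'v': 12, 'b': 9, 'u': 9, 's': 10}
del 'b' → {'v': 12, 'u': 9, 's': 10}
env['v']-env['s'] = 12-10 = 2

2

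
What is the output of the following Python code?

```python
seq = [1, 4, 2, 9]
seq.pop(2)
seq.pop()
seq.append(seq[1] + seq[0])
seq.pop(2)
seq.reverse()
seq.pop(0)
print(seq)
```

pop(2) removes 2 → [1, 4, 9]
pop() removes 9 → [1, 4]
append seq[1]+seq[0] = 4+1 = 5 → [1, 4, 5]
pop(2) removes 5 → [1, 4]
reverse → [4, 1]
pop(0) removes 4 → [1]

[1]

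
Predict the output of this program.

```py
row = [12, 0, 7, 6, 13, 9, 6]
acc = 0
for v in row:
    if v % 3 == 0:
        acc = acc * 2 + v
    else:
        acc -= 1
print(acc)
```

v=12: %3==0, acc = 0*2+12 = 12
v=0: %3==0, acc = 12*2+0 = 24
v=7: not %3==0, acc = 24-1 = 23
v=6: %3==0, acc = 23*2+6 = 52
v=13: not %3==0, acc = 52-1 = 51
v=9: %3==0, acc = 51*2+9 = 111
v=6: %3==0, acc = 111*2+6 = 228

228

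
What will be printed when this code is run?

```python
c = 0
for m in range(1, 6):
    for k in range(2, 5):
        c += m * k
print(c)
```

135

m=1,k=2: c = 0+2 = 2
m=1,k=3: c = 2+3 = 5
m=1,k=4: c = 5+4 = 9
m=2,k=2: c = 9+4 = 13
m=2,k=3: c = 13+6 = 19
m=2,k=4: c = 19+8 = 27
m=3,k=2: c = 27+6 = 33
m=3,k=3: c = 33+9 = 42
m=3,k=4: c = 42+12 = 54
m=4,k=2: c = 54+8 = 62
m=4,k=3: c = 62+12 = 74
m=4,k=4: c = 74+16 = 90
m=5,k=2: c = 90+10 = 100
m=5,k=3: c = 100+15 = 115
m=5,k=4: c = 115+20 = 135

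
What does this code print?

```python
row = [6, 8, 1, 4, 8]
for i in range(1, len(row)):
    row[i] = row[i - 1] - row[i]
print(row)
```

i=1: row[1] = 6-8 = -2 → [6, -2, 1, 4, 8]
i=2: row[2] = (-2)-1 = -3 → [6, -2, -3, 4, 8]
i=3: row[3] = (-3)-4 = -7 → [6, -2, -3, -7, 8]
i=4: row[4] = (-7)-8 = -15 → [6, -2, -3, -7, -15]

[6, -2, -3, -7, -15]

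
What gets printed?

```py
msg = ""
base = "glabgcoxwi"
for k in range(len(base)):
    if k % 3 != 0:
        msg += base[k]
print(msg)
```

k=0: skip
k=1: add 'l' → 'l'
k=2: add 'a' → 'la'
k=3: skip
k=4: add 'g' → 'lag'
k=5: add 'c' → 'lagc'
k=6: skip
k=7: add 'x' → 'lagcx'
k=8: add 'w' → 'lagcxw'
k=9: skip

lagcxw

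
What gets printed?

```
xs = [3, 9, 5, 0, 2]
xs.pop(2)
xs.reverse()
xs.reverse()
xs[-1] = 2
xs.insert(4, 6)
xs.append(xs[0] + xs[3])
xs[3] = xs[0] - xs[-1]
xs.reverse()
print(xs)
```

[5, 6, -2, 0, 9, 3]

pop(2) removes 5 → [3, 9, 0, 2]
reverse → [2, 0, 9, 3]
reverse → [3, 9, 0, 2]
xs[-1] = 2 → [3, 9, 0, 2]
insert 6 at 4 → [3, 9, 0, 2, 6]
append xs[0]+xs[3] = 3+2 = 5 → [3, 9, 0, 2, 6, 5]
xs[3] = xs[0]-xs[-1] = 3-5 = -2 → [3, 9, 0, -2, 6, 5]
reverse → [5, 6, -2, 0, 9, 3]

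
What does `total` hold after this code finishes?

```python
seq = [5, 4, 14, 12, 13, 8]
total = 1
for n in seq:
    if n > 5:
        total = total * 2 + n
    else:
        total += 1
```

242

n=5: not >5, total = 1+1 = 2
n=4: not >5, total = 2+1 = 3
n=14: >5, total = 3*2+14 = 20
n=12: >5, total = 20*2+12 = 52
n=13: >5, total = 52*2+13 = 117
n=8: >5, total = 117*2+8 = 242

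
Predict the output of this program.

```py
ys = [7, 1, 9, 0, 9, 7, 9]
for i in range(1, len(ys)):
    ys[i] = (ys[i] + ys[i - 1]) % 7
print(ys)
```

i=1: ys[1] = (1+7)%7 = 1 → [7, 1, 9, 0, 9, 7, 9]
i=2: ys[2] = (9+1)%7 = 3 → [7, 1, 3, 0, 9, 7, 9]
i=3: ys[3] = (0+3)%7 = 3 → [7, 1, 3, 3, 9, 7, 9]
i=4: ys[4] = (9+3)%7 = 5 → [7, 1, 3, 3, 5, 7, 9]
i=5: ys[5] = (7+5)%7 = 5 → [7, 1, 3, 3, 5, 5, 9]
i=6: ys[6] = (9+5)%7 = 0 → [7, 1, 3, 3, 5, 5, 0]

[7, 1, 3, 3, 5, 5, 0]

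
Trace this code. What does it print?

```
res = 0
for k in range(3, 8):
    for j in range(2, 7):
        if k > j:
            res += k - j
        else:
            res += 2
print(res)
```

k=3,j=2: 3>2, res = 0+1 = 1
k=3,j=3: not 3>3, res = 1+2 = 3
k=3,j=4: not 3>4, res = 3+2 = 5
k=3,j=5: not 3>5, res = 5+2 = 7
k=3,j=6: not 3>6, res = 7+2 = 9
k=4,j=2: 4>2, res = 9+2 = 11
k=4,j=3: 4>3, res = 11+1 = 12
k=4,j=4: not 4>4, res = 12+2 = 14
k=4,j=5: not 4>5, res = 14+2 = 16
k=4,j=6: not 4>6, res = 16+2 = 18
k=5,j=2: 5>2, res = 18+3 = 21
k=5,j=3: 5>3, res = 21+2 = 23
k=5,j=4: 5>4, res = 23+1 = 24
k=5,j=5: not 5>5, res = 24+2 = 26
k=5,j=6: not 5>6, res = 26+2 = 28
k=6,j=2: 6>2, res = 28+4 = 32
k=6,j=3: 6>3, res = 32+3 = 35
k=6,j=4: 6>4, res = 35+2 = 37
k=6,j=5: 6>5, res = 37+1 = 38
k=6,j=6: not 6>6, res = 38+2 = 40
k=7,j=2: 7>2, res = 40+5 = 45
k=7,j=3: 7>3, res = 45+4 = 49
k=7,j=4: 7>4, res = 49+3 = 52
k=7,j=5: 7>5, res = 52+2 = 54
k=7,j=6: 7>6, res = 54+1 = 55

55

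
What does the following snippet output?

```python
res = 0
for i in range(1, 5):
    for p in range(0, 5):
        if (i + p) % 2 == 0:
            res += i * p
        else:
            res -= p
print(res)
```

32

i=1,p=0: odd sum, res = 0-0 = 0
i=1,p=1: even sum, res = 0+1 = 1
i=1,p=2: odd sum, res = 1-2 = -1
i=1,p=3: even sum, res = (-1)+3 = 2
i=1,p=4: odd sum, res = 2-4 = -2
i=2,p=0: even sum, res = (-2)+0 = -2
i=2,p=1: odd sum, res = (-2)-1 = -3
i=2,p=2: even sum, res = (-3)+4 = 1
i=2,p=3: odd sum, res = 1-3 = -2
i=2,p=4: even sum, res = (-2)+8 = 6
i=3,p=0: odd sum, res = 6-0 = 6
i=3,p=1: even sum, res = 6+3 = 9
i=3,p=2: odd sum, res = 9-2 = 7
i=3,p=3: even sum, res = 7+9 = 16
i=3,p=4: odd sum, res = 16-4 = 12
i=4,p=0: even sum, res = 12+0 = 12
i=4,p=1: odd sum, res = 12-1 = 11
i=4,p=2: even sum, res = 11+8 = 19
i=4,p=3: odd sum, res = 19-3 = 16
i=4,p=4: even sum, res = 16+16 = 32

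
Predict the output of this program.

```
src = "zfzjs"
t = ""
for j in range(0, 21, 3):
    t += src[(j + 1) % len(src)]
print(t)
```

fszzjfs

j=0: add src[1]='f' → 'f'
j=3: add src[4]='s' → 'fs'
j=6: add src[2]='z' → 'fsz'
j=9: add src[0]='z' → 'fszz'
j=12: add src[3]='j' → 'fszzj'
j=15: add src[1]='f' → 'fszzjf'
j=18: add src[4]='s' → 'fszzjfs'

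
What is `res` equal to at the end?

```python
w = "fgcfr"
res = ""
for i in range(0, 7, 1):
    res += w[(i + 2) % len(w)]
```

i=0: add w[2]='c' → 'c'
i=1: add w[3]='f' → 'cf'
i=2: add w[4]='r' → 'cfr'
i=3: add w[0]='f' → 'cfrf'
i=4: add w[1]='g' → 'cfrfg'
i=5: add w[2]='c' → 'cfrfgc'
i=6: add w[3]='f' → 'cfrfgcf'

'cfrfgcf'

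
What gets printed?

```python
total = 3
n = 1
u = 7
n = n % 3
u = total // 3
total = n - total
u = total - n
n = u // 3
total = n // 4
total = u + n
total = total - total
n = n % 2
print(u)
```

-3

n = 1%3 = 1
u = 3//3 = 1
total = 1-3 = -2
u = (-2)-1 = -3
n = (-3)//3 = -1
total = (-1)//4 = -1
total = (-3)+(-1) = -4
total = (-4)-(-4) = 0
n = (-1)%2 = 1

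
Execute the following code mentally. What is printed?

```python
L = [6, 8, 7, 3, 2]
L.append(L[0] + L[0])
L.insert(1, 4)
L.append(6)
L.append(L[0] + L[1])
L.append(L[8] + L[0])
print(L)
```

append L[0]+L[0] = 6+6 = 12 → [6, 8, 7, 3, 2, 12]
insert 4 at 1 → [6, 4, 8, 7, 3, 2, 12]
append 6 → [6, 4, 8, 7, 3, 2, 12, 6]
append L[0]+L[1] = 6+4 = 10 → [6, 4, 8, 7, 3, 2, 12, 6, 10]
append L[8]+L[0] = 10+6 = 16 → [6, 4, 8, 7, 3, 2, 12, 6, 10, 16]

[6, 4, 8, 7, 3, 2, 12, 6, 10, 16]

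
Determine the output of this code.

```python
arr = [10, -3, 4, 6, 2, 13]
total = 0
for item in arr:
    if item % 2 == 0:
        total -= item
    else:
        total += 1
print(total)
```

-20

item=10: even, total = 0-10 = -10
item=-3: not even, total = (-10)+1 = -9
item=4: even, total = (-9)-4 = -13
item=6: even, total = (-13)-6 = -19
item=2: even, total = (-19)-2 = -21
item=13: not even, total = (-21)+1 = -20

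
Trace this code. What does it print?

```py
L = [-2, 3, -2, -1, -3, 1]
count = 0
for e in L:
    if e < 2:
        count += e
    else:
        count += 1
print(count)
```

e=-2: <2, count = 0+(-2) = -2
e=3: not <2, count = (-2)+1 = -1
e=-2: <2, count = (-1)+(-2) = -3
e=-1: <2, count = (-3)+(-1) = -4
e=-3: <2, count = (-4)+(-3) = -7
e=1: <2, count = (-7)+1 = -6

-6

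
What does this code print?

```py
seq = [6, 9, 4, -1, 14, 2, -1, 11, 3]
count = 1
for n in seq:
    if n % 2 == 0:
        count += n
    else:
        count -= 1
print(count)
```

n=6: even, count = 1+6 = 7
n=9: not even, count = 7-1 = 6
n=4: even, count = 6+4 = 10
n=-1: not even, count = 10-1 = 9
n=14: even, count = 9+14 = 23
n=2: even, count = 23+2 = 25
n=-1: not even, count = 25-1 = 24
n=11: not even, count = 24-1 = 23
n=3: not even, count = 23-1 = 22

22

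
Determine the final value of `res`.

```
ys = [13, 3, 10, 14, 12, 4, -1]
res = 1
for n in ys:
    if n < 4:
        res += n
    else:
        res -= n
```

n=13: not <4, res = 1-13 = -12
n=3: <4, res = (-12)+3 = -9
n=10: not <4, res = (-9)-10 = -19
n=14: not <4, res = (-19)-14 = -33
n=12: not <4, res = (-33)-12 = -45
n=4: not <4, res = (-45)-4 = -49
n=-1: <4, res = (-49)+(-1) = -50

-50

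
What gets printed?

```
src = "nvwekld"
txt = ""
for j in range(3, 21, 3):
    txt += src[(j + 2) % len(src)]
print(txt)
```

lvkned

j=3: add src[5]='l' → 'l'
j=6: add src[1]='v' → 'lv'
j=9: add src[4]='k' → 'lvk'
j=12: add src[0]='n' → 'lvkn'
j=15: add src[3]='e' → 'lvkne'
j=18: add src[6]='d' → 'lvkned'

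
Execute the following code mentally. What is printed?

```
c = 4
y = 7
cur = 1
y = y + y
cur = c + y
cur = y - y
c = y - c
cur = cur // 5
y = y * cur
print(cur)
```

y = 7+7 = 14
cur = 4+14 = 18
cur = 14-14 = 0
c = 14-4 = 10
cur = 0//5 = 0
y = 14*0 = 0

0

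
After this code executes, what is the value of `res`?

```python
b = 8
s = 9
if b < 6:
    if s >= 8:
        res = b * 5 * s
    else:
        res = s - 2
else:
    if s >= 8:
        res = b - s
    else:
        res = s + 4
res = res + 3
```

2

b=8, s=9
b < 6 is False; s >= 8 is True
→ res = b - s = -1
res = (-1)+3 = 2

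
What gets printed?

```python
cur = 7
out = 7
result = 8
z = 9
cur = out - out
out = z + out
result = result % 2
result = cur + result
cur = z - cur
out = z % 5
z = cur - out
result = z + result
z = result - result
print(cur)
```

cur = 7-7 = 0
out = 9+7 = 16
result = 8%2 = 0
result = 0+0 = 0
cur = 9-0 = 9
out = 9%5 = 4
z = 9-4 = 5
result = 5+0 = 5
z = 5-5 = 0

9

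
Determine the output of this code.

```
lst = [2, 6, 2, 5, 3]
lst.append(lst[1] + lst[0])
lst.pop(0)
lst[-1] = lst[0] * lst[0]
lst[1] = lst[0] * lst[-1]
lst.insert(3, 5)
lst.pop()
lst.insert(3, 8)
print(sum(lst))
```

append lst[1]+lst[0] = 6+2 = 8 → [2, 6, 2, 5, 3, 8]
pop(0) removes 2 → [6, 2, 5, 3, 8]
lst[-1] = lst[0]*lst[0] = 6*6 = 36 → [6, 2, 5, 3, 36]
lst[1] = lst[0]*lst[-1] = 6*36 = 216 → [6, 216, 5, 3, 36]
insert 5 at 3 → [6, 216, 5, 5, 3, 36]
pop() removes 36 → [6, 216, 5, 5, 3]
insert 8 at 3 → [6, 216, 5, 8, 5, 3]
sum = 243

243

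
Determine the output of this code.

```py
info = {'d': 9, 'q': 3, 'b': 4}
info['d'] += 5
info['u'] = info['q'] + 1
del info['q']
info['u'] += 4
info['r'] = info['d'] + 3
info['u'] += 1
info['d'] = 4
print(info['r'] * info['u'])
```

153

info['d'] = 9+5 = 14 → {'d': 14, 'q': 3, 'b': 4}
info['u'] = info['q']+1 = 4 → {'d': 14, 'q': 3, 'b': 4, 'u': 4}
del 'q' → {'d': 14, 'b': 4, 'u': 4}
info['u'] = 4+4 = 8 → {'d': 14, 'b': 4, 'u': 8}
info['r'] = info['d']+3 = 17 → {'d': 14, 'b': 4, 'u': 8, 'r': 17}
info['u'] = 8+1 = 9 → {'d': 14, 'b': 4, 'u': 9, 'r': 17}
info['d'] = 4 → {'d': 4, 'b': 4, 'u': 9, 'r': 17}
info['r']*info['u'] = 17*9 = 153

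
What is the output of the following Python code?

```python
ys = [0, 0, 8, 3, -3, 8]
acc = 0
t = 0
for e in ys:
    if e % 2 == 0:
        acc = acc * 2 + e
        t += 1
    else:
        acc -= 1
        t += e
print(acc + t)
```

e=0: even, acc = 0*2+0 = 0; t=1
e=0: even, acc = 0*2+0 = 0; t=2
e=8: even, acc = 0*2+8 = 8; t=3
e=3: not even, acc = 8-1 = 7; t=6
e=-3: not even, acc = 7-1 = 6; t=3
e=8: even, acc = 6*2+8 = 20; t=4
acc+t = 20+4 = 24

24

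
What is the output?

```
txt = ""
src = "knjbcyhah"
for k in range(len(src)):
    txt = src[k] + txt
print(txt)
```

hahycbjnk

k=0: prepend 'k' → 'k'
k=1: prepend 'n' → 'nk'
k=2: prepend 'j' → 'jnk'
k=3: prepend 'b' → 'bjnk'
k=4: prepend 'c' → 'cbjnk'
k=5: prepend 'y' → 'ycbjnk'
k=6: prepend 'h' → 'hycbjnk'
k=7: prepend 'a' → 'ahycbjnk'
k=8: prepend 'h' → 'hahycbjnk'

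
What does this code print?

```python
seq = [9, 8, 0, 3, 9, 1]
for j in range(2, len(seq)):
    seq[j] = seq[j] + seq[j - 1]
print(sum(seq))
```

j=2: seq[2] = 0+8 = 8 → [9, 8, 8, 3, 9, 1]
j=3: seq[3] = 3+8 = 11 → [9, 8, 8, 11, 9, 1]
j=4: seq[4] = 9+11 = 20 → [9, 8, 8, 11, 20, 1]
j=5: seq[5] = 1+20 = 21 → [9, 8, 8, 11, 20, 21]
sum = 77

77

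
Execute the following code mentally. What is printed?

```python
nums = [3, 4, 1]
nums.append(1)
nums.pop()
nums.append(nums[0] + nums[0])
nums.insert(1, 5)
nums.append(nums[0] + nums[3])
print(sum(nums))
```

23

append 1 → [3, 4, 1, 1]
pop() removes 1 → [3, 4, 1]
append nums[0]+nums[0] = 3+3 = 6 → [3, 4, 1, 6]
insert 5 at 1 → [3, 5, 4, 1, 6]
append nums[0]+nums[3] = 3+1 = 4 → [3, 5, 4, 1, 6, 4]
sum = 23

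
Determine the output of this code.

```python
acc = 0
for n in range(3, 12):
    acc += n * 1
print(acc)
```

n=3: acc = 0+3*1 = 3
n=4: acc = 3+4*1 = 7
n=5: acc = 7+5*1 = 12
n=6: acc = 12+6*1 = 18
n=7: acc = 18+7*1 = 25
n=8: acc = 25+8*1 = 33
n=9: acc = 33+9*1 = 42
n=10: acc = 42+10*1 = 52
n=11: acc = 52+11*1 = 63

63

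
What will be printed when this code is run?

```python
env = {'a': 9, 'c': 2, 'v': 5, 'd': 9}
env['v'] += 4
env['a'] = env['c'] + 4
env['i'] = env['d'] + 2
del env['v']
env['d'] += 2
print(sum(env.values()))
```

30

env['v'] = 5+4 = 9 → {'a': 9, 'c': 2, 'v': 9, 'd': 9}
env['a'] = env['c']+4 = 6 → {'a': 6, 'c': 2, 'v': 9, 'd': 9}
env['i'] = env['d']+2 = 11 → {'a': 6, 'c': 2, 'v': 9, 'd': 9, 'i': 11}
del 'v' → {'a': 6, 'c': 2, 'd': 9, 'i': 11}
env['d'] = 9+2 = 11 → {'a': 6, 'c': 2, 'd': 11, 'i': 11}
sum of values = 30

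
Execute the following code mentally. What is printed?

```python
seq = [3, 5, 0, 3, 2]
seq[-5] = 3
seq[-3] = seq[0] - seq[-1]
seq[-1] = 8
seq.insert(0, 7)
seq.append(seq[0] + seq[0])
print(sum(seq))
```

41

seq[-5] = 3 → [3, 5, 0, 3, 2]
seq[-3] = seq[0]-seq[-1] = 3-2 = 1 → [3, 5, 1, 3, 2]
seq[-1] = 8 → [3, 5, 1, 3, 8]
insert 7 at 0 → [7, 3, 5, 1, 3, 8]
append seq[0]+seq[0] = 7+7 = 14 → [7, 3, 5, 1, 3, 8, 14]
sum = 41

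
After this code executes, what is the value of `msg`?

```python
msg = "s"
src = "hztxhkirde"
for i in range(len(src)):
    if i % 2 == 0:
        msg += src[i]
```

'shthid'

i=0: add 'h' → 'sh'
i=1: skip
i=2: add 't' → 'sht'
i=3: skip
i=4: add 'h' → 'shth'
i=5: skip
i=6: add 'i' → 'shthi'
i=7: skip
i=8: add 'd' → 'shthid'
i=9: skip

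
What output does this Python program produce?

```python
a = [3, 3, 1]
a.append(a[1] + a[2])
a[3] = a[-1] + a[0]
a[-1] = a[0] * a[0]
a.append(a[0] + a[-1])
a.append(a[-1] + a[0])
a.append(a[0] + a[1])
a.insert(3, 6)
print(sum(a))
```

append a[1]+a[2] = 3+1 = 4 → [3, 3, 1, 4]
a[3] = a[-1]+a[0] = 4+3 = 7 → [3, 3, 1, 7]
a[-1] = a[0]*a[0] = 3*3 = 9 → [3, 3, 1, 9]
append a[0]+a[-1] = 3+9 = 12 → [3, 3, 1, 9, 12]
append a[-1]+a[0] = 12+3 = 15 → [3, 3, 1, 9, 12, 15]
append a[0]+a[1] = 3+3 = 6 → [3, 3, 1, 9, 12, 15, 6]
insert 6 at 3 → [3, 3, 1, 6, 9, 12, 15, 6]
sum = 55

55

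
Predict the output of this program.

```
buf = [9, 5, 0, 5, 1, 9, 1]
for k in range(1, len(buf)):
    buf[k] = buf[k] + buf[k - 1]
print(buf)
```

k=1: buf[1] = 5+9 = 14 → [9, 14, 0, 5, 1, 9, 1]
k=2: buf[2] = 0+14 = 14 → [9, 14, 14, 5, 1, 9, 1]
k=3: buf[3] = 5+14 = 19 → [9, 14, 14, 19, 1, 9, 1]
k=4: buf[4] = 1+19 = 20 → [9, 14, 14, 19, 20, 9, 1]
k=5: buf[5] = 9+20 = 29 → [9, 14, 14, 19, 20, 29, 1]
k=6: buf[6] = 1+29 = 30 → [9, 14, 14, 19, 20, 29, 30]

[9, 14, 14, 19, 20, 29, 30]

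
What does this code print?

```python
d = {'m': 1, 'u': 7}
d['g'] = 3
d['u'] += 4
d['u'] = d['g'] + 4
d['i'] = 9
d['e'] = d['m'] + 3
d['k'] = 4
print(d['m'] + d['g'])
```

4

d['g'] = 3 → {'m': 1, 'u': 7, 'g': 3}
d['u'] = 7+4 = 11 → {'m': 1, 'u': 11, 'g': 3}
d['u'] = d['g']+4 = 7 → {'m': 1, 'u': 7, 'g': 3}
d['i'] = 9 → {'m': 1, 'u': 7, 'g': 3, 'i': 9}
d['e'] = d['m']+3 = 4 → {'m': 1, 'u': 7, 'g': 3, 'i': 9, 'e': 4}
d['k'] = 4 → {'m': 1, 'u': 7, 'g': 3, 'i': 9, 'e': 4, 'k': 4}
d['m']+d['g'] = 1+3 = 4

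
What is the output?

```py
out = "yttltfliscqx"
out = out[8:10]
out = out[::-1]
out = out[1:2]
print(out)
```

slice [8:10] → 'sc'
reverse → 'cs'
slice [1:2] → 's'

s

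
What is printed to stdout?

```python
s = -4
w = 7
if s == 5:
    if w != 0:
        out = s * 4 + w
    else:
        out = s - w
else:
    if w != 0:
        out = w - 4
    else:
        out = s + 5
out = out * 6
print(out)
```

s=-4, w=7
s == 5 is False; w != 0 is True
→ out = w - 4 = 3
out = 3*6 = 18

18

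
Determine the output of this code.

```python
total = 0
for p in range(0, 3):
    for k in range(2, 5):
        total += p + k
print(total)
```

p=0,k=2: total = 0+2 = 2
p=0,k=3: total = 2+3 = 5
p=0,k=4: total = 5+4 = 9
p=1,k=2: total = 9+3 = 12
p=1,k=3: total = 12+4 = 16
p=1,k=4: total = 16+5 = 21
p=2,k=2: total = 21+4 = 25
p=2,k=3: total = 25+5 = 30
p=2,k=4: total = 30+6 = 36

36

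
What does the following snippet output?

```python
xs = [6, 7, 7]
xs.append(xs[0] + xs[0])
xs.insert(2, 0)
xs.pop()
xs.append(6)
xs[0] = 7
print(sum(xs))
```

append xs[0]+xs[0] = 6+6 = 12 → [6, 7, 7, 12]
insert 0 at 2 → [6, 7, 0, 7, 12]
pop() removes 12 → [6, 7, 0, 7]
append 6 → [6, 7, 0, 7, 6]
xs[0] = 7 → [7, 7, 0, 7, 6]
sum = 27

27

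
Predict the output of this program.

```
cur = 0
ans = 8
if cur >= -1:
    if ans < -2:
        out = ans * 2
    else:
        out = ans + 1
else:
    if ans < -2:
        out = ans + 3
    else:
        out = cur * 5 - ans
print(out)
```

cur=0, ans=8
cur >= -1 is True; ans < -2 is False
→ out = ans + 1 = 9

9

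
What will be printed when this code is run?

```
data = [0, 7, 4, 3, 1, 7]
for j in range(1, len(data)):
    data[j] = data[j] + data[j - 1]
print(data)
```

[0, 7, 11, 14, 15, 22]

j=1: data[1] = 7+0 = 7 → [0, 7, 4, 3, 1, 7]
j=2: data[2] = 4+7 = 11 → [0, 7, 11, 3, 1, 7]
j=3: data[3] = 3+11 = 14 → [0, 7, 11, 14, 1, 7]
j=4: data[4] = 1+14 = 15 → [0, 7, 11, 14, 15, 7]
j=5: data[5] = 7+15 = 22 → [0, 7, 11, 14, 15, 22]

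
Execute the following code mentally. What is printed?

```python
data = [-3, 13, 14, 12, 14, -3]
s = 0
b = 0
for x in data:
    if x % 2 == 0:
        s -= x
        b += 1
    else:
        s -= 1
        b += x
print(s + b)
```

x=-3: not even, s = 0-1 = -1; b=-3
x=13: not even, s = (-1)-1 = -2; b=10
x=14: even, s = (-2)-14 = -16; b=11
x=12: even, s = (-16)-12 = -28; b=12
x=14: even, s = (-28)-14 = -42; b=13
x=-3: not even, s = (-42)-1 = -43; b=10
s+b = (-43)+10 = -33

-33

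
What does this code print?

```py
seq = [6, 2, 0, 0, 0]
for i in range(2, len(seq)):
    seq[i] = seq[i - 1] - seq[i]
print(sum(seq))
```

i=2: seq[2] = 2-0 = 2 → [6, 2, 2, 0, 0]
i=3: seq[3] = 2-0 = 2 → [6, 2, 2, 2, 0]
i=4: seq[4] = 2-0 = 2 → [6, 2, 2, 2, 2]
sum = 14

14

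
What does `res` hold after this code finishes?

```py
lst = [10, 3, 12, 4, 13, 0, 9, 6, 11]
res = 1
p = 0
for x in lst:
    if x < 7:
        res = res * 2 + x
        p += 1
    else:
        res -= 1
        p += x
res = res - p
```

x=10: not <7, res = 1-1 = 0; p=10
x=3: <7, res = 0*2+3 = 3; p=11
x=12: not <7, res = 3-1 = 2; p=23
x=4: <7, res = 2*2+4 = 8; p=24
x=13: not <7, res = 8-1 = 7; p=37
x=0: <7, res = 7*2+0 = 14; p=38
x=9: not <7, res = 14-1 = 13; p=47
x=6: <7, res = 13*2+6 = 32; p=48
x=11: not <7, res = 32-1 = 31; p=59
res-p = 31-59 = -28

-28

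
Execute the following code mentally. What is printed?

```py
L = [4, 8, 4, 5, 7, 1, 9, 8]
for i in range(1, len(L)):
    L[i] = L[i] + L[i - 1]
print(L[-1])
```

46

i=1: L[1] = 8+4 = 12 → [4, 12, 4, 5, 7, 1, 9, 8]
i=2: L[2] = 4+12 = 16 → [4, 12, 16, 5, 7, 1, 9, 8]
i=3: L[3] = 5+16 = 21 → [4, 12, 16, 21, 7, 1, 9, 8]
i=4: L[4] = 7+21 = 28 → [4, 12, 16, 21, 28, 1, 9, 8]
i=5: L[5] = 1+28 = 29 → [4, 12, 16, 21, 28, 29, 9, 8]
i=6: L[6] = 9+29 = 38 → [4, 12, 16, 21, 28, 29, 38, 8]
i=7: L[7] = 8+38 = 46 → [4, 12, 16, 21, 28, 29, 38, 46]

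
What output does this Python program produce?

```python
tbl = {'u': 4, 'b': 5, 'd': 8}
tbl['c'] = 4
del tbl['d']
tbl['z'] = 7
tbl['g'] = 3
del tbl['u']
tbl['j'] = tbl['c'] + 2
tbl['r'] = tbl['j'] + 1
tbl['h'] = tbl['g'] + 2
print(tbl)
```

tbl['c'] = 4 → {'u': 4, 'b': 5, 'd': 8, 'c': 4}
del 'd' → {'u': 4, 'b': 5, 'c': 4}
tbl['z'] = 7 → {'u': 4, 'b': 5, 'c': 4, 'z': 7}
tbl['g'] = 3 → {'u': 4, 'b': 5, 'c': 4, 'z': 7, 'g': 3}
del 'u' → {'b': 5, 'c': 4, 'z': 7, 'g': 3}
tbl['j'] = tbl['c']+2 = 6 → {'b': 5, 'c': 4, 'z': 7, 'g': 3, 'j': 6}
tbl['r'] = tbl['j']+1 = 7 → {'b': 5, 'c': 4, 'z': 7, 'g': 3, 'j': 6, 'r': 7}
tbl['h'] = tbl['g']+2 = 5 → {'b': 5, 'c': 4, 'z': 7, 'g': 3, 'j': 6, 'r': 7, 'h': 5}

{'b': 5, 'c': 4, 'z': 7, 'g': 3, 'j': 6, 'r': 7, 'h': 5}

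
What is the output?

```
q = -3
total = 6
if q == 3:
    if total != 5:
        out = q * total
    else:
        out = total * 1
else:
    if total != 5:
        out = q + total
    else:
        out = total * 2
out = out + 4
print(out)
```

q=-3, total=6
q == 3 is False; total != 5 is True
→ out = q + total = 3
out = 3+4 = 7

7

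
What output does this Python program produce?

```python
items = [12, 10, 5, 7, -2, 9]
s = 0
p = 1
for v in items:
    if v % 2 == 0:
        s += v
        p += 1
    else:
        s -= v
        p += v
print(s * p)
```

-25

v=12: even, s = 0+12 = 12; p=2
v=10: even, s = 12+10 = 22; p=3
v=5: not even, s = 22-5 = 17; p=8
v=7: not even, s = 17-7 = 10; p=15
v=-2: even, s = 10+(-2) = 8; p=16
v=9: not even, s = 8-9 = -1; p=25
s*p = (-1)*25 = -25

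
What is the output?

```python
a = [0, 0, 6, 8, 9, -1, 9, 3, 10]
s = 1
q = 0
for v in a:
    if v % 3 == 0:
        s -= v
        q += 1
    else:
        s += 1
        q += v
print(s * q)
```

v=0: %3==0, s = 1-0 = 1; q=1
v=0: %3==0, s = 1-0 = 1; q=2
v=6: %3==0, s = 1-6 = -5; q=3
v=8: not %3==0, s = (-5)+1 = -4; q=11
v=9: %3==0, s = (-4)-9 = -13; q=12
v=-1: not %3==0, s = (-13)+1 = -12; q=11
v=9: %3==0, s = (-12)-9 = -21; q=12
v=3: %3==0, s = (-21)-3 = -24; q=13
v=10: not %3==0, s = (-24)+1 = -23; q=23
s*q = (-23)*23 = -529

-529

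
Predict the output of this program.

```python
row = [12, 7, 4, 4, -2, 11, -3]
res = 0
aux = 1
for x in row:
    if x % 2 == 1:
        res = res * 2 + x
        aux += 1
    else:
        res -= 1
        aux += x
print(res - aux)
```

5

x=12: not odd, res = 0-1 = -1; aux=13
x=7: odd, res = (-1)*2+7 = 5; aux=14
x=4: not odd, res = 5-1 = 4; aux=18
x=4: not odd, res = 4-1 = 3; aux=22
x=-2: not odd, res = 3-1 = 2; aux=20
x=11: odd, res = 2*2+11 = 15; aux=21
x=-3: odd, res = 15*2+(-3) = 27; aux=22
res-aux = 27-22 = 5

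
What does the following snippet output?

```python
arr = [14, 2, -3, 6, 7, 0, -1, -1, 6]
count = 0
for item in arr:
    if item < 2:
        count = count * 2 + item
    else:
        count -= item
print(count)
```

-393

item=14: not <2, count = 0-14 = -14
item=2: not <2, count = (-14)-2 = -16
item=-3: <2, count = (-16)*2+(-3) = -35
item=6: not <2, count = (-35)-6 = -41
item=7: not <2, count = (-41)-7 = -48
item=0: <2, count = (-48)*2+0 = -96
item=-1: <2, count = (-96)*2+(-1) = -193
item=-1: <2, count = (-193)*2+(-1) = -387
item=6: not <2, count = (-387)-6 = -393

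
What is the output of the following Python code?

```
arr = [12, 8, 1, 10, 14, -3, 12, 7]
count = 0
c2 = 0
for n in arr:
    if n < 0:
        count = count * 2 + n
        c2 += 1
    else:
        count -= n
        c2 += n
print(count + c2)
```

n=12: not <0, count = 0-12 = -12; c2=12
n=8: not <0, count = (-12)-8 = -20; c2=20
n=1: not <0, count = (-20)-1 = -21; c2=21
n=10: not <0, count = (-21)-10 = -31; c2=31
n=14: not <0, count = (-31)-14 = -45; c2=45
n=-3: <0, count = (-45)*2+(-3) = -93; c2=46
n=12: not <0, count = (-93)-12 = -105; c2=58
n=7: not <0, count = (-105)-7 = -112; c2=65
count+c2 = (-112)+65 = -47

-47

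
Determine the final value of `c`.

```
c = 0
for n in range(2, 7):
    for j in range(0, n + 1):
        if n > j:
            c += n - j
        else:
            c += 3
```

70

n=2,j=0: 2>0, c = 0+2 = 2
n=2,j=1: 2>1, c = 2+1 = 3
n=2,j=2: not 2>2, c = 3+3 = 6
n=3,j=0: 3>0, c = 6+3 = 9
n=3,j=1: 3>1, c = 9+2 = 11
n=3,j=2: 3>2, c = 11+1 = 12
n=3,j=3: not 3>3, c = 12+3 = 15
n=4,j=0: 4>0, c = 15+4 = 19
n=4,j=1: 4>1, c = 19+3 = 22
n=4,j=2: 4>2, c = 22+2 = 24
n=4,j=3: 4>3, c = 24+1 = 25
n=4,j=4: not 4>4, c = 25+3 = 28
n=5,j=0: 5>0, c = 28+5 = 33
n=5,j=1: 5>1, c = 33+4 = 37
n=5,j=2: 5>2, c = 37+3 = 40
n=5,j=3: 5>3, c = 40+2 = 42
n=5,j=4: 5>4, c = 42+1 = 43
n=5,j=5: not 5>5, c = 43+3 = 46
n=6,j=0: 6>0, c = 46+6 = 52
n=6,j=1: 6>1, c = 52+5 = 57
n=6,j=2: 6>2, c = 57+4 = 61
n=6,j=3: 6>3, c = 61+3 = 64
n=6,j=4: 6>4, c = 64+2 = 66
n=6,j=5: 6>5, c = 66+1 = 67
n=6,j=6: not 6>6, c = 67+3 = 70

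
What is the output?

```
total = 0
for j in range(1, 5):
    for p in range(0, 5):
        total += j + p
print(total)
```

j=1,p=0: total = 0+1 = 1
j=1,p=1: total = 1+2 = 3
j=1,p=2: total = 3+3 = 6
j=1,p=3: total = 6+4 = 10
j=1,p=4: total = 10+5 = 15
j=2,p=0: total = 15+2 = 17
j=2,p=1: total = 17+3 = 20
j=2,p=2: total = 20+4 = 24
j=2,p=3: total = 24+5 = 29
j=2,p=4: total = 29+6 = 35
j=3,p=0: total = 35+3 = 38
j=3,p=1: total = 38+4 = 42
j=3,p=2: total = 42+5 = 47
j=3,p=3: total = 47+6 = 53
j=3,p=4: total = 53+7 = 60
j=4,p=0: total = 60+4 = 64
j=4,p=1: total = 64+5 = 69
j=4,p=2: total = 69+6 = 75
j=4,p=3: total = 75+7 = 82
j=4,p=4: total = 82+8 = 90

90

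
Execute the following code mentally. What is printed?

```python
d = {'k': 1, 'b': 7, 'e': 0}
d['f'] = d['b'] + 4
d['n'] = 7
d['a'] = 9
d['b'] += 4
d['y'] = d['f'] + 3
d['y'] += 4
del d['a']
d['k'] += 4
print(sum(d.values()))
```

d['f'] = d['b']+4 = 11 → {'k': 1, 'b': 7, 'e': 0, 'f': 11}
d['n'] = 7 → {'k': 1, 'b': 7, 'e': 0, 'f': 11, 'n': 7}
d['a'] = 9 → {'k': 1, 'b': 7, 'e': 0, 'f': 11, 'n': 7, 'a': 9}
d['b'] = 7+4 = 11 → {'k': 1, 'b': 11, 'e': 0, 'f': 11, 'n': 7, 'a': 9}
d['y'] = d['f']+3 = 14 → {'k': 1, 'b': 11, 'e': 0, 'f': 11, 'n': 7, 'a': 9, 'y': 14}
d['y'] = 14+4 = 18 → {'k': 1, 'b': 11, 'e': 0, 'f': 11, 'n': 7, 'a': 9, 'y': 18}
del 'a' → {'k': 1, 'b': 11, 'e': 0, 'f': 11, 'n': 7, 'y': 18}
d['k'] = 1+4 = 5 → {'k': 5, 'b': 11, 'e': 0, 'f': 11, 'n': 7, 'y': 18}
sum of values = 52

52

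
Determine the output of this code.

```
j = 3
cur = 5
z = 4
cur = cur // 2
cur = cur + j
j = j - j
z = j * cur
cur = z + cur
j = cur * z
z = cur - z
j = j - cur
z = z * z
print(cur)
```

cur = 5//2 = 2
cur = 2+3 = 5
j = 3-3 = 0
z = 0*5 = 0
cur = 0+5 = 5
j = 5*0 = 0
z = 5-0 = 5
j = 0-5 = -5
z = 5*5 = 25

5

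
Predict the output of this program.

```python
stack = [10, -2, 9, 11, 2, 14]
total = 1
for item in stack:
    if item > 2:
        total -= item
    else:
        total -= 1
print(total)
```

item=10: >2, total = 1-10 = -9
item=-2: not >2, total = (-9)-1 = -10
item=9: >2, total = (-10)-9 = -19
item=11: >2, total = (-19)-11 = -30
item=2: not >2, total = (-30)-1 = -31
item=14: >2, total = (-31)-14 = -45

-45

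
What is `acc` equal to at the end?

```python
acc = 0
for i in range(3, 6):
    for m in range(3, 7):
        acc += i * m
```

i=3,m=3: acc = 0+9 = 9
i=3,m=4: acc = 9+12 = 21
i=3,m=5: acc = 21+15 = 36
i=3,m=6: acc = 36+18 = 54
i=4,m=3: acc = 54+12 = 66
i=4,m=4: acc = 66+16 = 82
i=4,m=5: acc = 82+20 = 102
i=4,m=6: acc = 102+24 = 126
i=5,m=3: acc = 126+15 = 141
i=5,m=4: acc = 141+20 = 161
i=5,m=5: acc = 161+25 = 186
i=5,m=6: acc = 186+30 = 216

216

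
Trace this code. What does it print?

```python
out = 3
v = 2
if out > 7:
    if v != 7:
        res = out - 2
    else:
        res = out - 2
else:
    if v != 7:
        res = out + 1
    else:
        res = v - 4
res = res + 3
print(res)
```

out=3, v=2
out > 7 is False; v != 7 is True
→ res = out + 1 = 4
res = 4+3 = 7

7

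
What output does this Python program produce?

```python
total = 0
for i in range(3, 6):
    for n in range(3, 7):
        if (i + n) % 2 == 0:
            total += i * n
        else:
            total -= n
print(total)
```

76

i=3,n=3: even sum, total = 0+9 = 9
i=3,n=4: odd sum, total = 9-4 = 5
i=3,n=5: even sum, total = 5+15 = 20
i=3,n=6: odd sum, total = 20-6 = 14
i=4,n=3: odd sum, total = 14-3 = 11
i=4,n=4: even sum, total = 11+16 = 27
i=4,n=5: odd sum, total = 27-5 = 22
i=4,n=6: even sum, total = 22+24 = 46
i=5,n=3: even sum, total = 46+15 = 61
i=5,n=4: odd sum, total = 61-4 = 57
i=5,n=5: even sum, total = 57+25 = 82
i=5,n=6: odd sum, total = 82-6 = 76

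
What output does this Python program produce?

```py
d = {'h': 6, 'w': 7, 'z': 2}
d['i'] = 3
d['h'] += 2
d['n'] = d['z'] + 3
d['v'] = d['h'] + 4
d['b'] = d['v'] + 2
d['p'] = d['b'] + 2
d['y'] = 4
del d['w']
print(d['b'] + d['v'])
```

d['i'] = 3 → {'h': 6, 'w': 7, 'z': 2, 'i': 3}
d['h'] = 6+2 = 8 → {'h': 8, 'w': 7, 'z': 2, 'i': 3}
d['n'] = d['z']+3 = 5 → {'h': 8, 'w': 7, 'z': 2, 'i': 3, 'n': 5}
d['v'] = d['h']+4 = 12 → {'h': 8, 'w': 7, 'z': 2, 'i': 3, 'n': 5, 'v': 12}
d['b'] = d['v']+2 = 14 → {'h': 8, 'w': 7, 'z': 2, 'i': 3, 'n': 5, 'v': 12, 'b': 14}
d['p'] = d['b']+2 = 16 → {'h': 8, 'w': 7, 'z': 2, 'i': 3, 'n': 5, 'v': 12, 'b': 14, 'p': 16}
d['y'] = 4 → {'h': 8, 'w': 7, 'z': 2, 'i': 3, 'n': 5, 'v': 12, 'b': 14, 'p': 16, 'y': 4}
del 'w' → {'h': 8, 'z': 2, 'i': 3, 'n': 5, 'v': 12, 'b': 14, 'p': 16, 'y': 4}
d['b']+d['v'] = 14+12 = 26

26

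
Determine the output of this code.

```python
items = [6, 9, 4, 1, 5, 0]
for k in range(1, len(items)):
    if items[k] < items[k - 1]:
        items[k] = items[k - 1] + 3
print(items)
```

[6, 9, 12, 15, 18, 21]

k=1: 9>=6, unchanged → [6, 9, 4, 1, 5, 0]
k=2: 4<9, items[2] = 9+3 = 12 → [6, 9, 12, 1, 5, 0]
k=3: 1<12, items[3] = 12+3 = 15 → [6, 9, 12, 15, 5, 0]
k=4: 5<15, items[4] = 15+3 = 18 → [6, 9, 12, 15, 18, 0]
k=5: 0<18, items[5] = 18+3 = 21 → [6, 9, 12, 15, 18, 21]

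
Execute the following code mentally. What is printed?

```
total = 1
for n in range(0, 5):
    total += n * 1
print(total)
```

11

n=0: total = 1+0*1 = 1
n=1: total = 1+1*1 = 2
n=2: total = 2+2*1 = 4
n=3: total = 4+3*1 = 7
n=4: total = 7+4*1 = 11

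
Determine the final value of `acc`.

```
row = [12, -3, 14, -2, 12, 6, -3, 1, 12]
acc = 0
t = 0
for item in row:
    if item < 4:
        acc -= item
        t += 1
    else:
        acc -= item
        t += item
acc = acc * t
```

-2940

item=12: not <4, acc = 0-12 = -12; t=12
item=-3: <4, acc = (-12)-(-3) = -9; t=13
item=14: not <4, acc = (-9)-14 = -23; t=27
item=-2: <4, acc = (-23)-(-2) = -21; t=28
item=12: not <4, acc = (-21)-12 = -33; t=40
item=6: not <4, acc = (-33)-6 = -39; t=46
item=-3: <4, acc = (-39)-(-3) = -36; t=47
item=1: <4, acc = (-36)-1 = -37; t=48
item=12: not <4, acc = (-37)-12 = -49; t=60
acc*t = (-49)*60 = -2940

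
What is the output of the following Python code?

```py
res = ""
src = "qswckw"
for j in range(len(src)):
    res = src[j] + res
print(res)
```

wkcwsq

j=0: prepend 'q' → 'q'
j=1: prepend 's' → 'sq'
j=2: prepend 'w' → 'wsq'
j=3: prepend 'c' → 'cwsq'
j=4: prepend 'k' → 'kcwsq'
j=5: prepend 'w' → 'wkcwsq'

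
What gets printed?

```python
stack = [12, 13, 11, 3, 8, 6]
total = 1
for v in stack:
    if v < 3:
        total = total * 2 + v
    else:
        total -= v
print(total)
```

-52

v=12: not <3, total = 1-12 = -11
v=13: not <3, total = (-11)-13 = -24
v=11: not <3, total = (-24)-11 = -35
v=3: not <3, total = (-35)-3 = -38
v=8: not <3, total = (-38)-8 = -46
v=6: not <3, total = (-46)-6 = -52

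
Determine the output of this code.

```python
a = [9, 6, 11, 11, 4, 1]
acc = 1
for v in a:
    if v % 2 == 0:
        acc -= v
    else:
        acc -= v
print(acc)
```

-41

v=9: not even, acc = 1-9 = -8
v=6: even, acc = (-8)-6 = -14
v=11: not even, acc = (-14)-11 = -25
v=11: not even, acc = (-25)-11 = -36
v=4: even, acc = (-36)-4 = -40
v=1: not even, acc = (-40)-1 = -41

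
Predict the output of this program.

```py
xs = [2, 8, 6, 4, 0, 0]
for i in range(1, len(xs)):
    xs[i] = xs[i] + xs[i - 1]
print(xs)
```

[2, 10, 16, 20, 20, 20]

i=1: xs[1] = 8+2 = 10 → [2, 10, 6, 4, 0, 0]
i=2: xs[2] = 6+10 = 16 → [2, 10, 16, 4, 0, 0]
i=3: xs[3] = 4+16 = 20 → [2, 10, 16, 20, 0, 0]
i=4: xs[4] = 0+20 = 20 → [2, 10, 16, 20, 20, 0]
i=5: xs[5] = 0+20 = 20 → [2, 10, 16, 20, 20, 20]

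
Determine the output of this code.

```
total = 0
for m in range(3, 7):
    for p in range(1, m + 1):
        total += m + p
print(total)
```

138

m=3,p=1: total = 0+4 = 4
m=3,p=2: total = 4+5 = 9
m=3,p=3: total = 9+6 = 15
m=4,p=1: total = 15+5 = 20
m=4,p=2: total = 20+6 = 26
m=4,p=3: total = 26+7 = 33
m=4,p=4: total = 33+8 = 41
m=5,p=1: total = 41+6 = 47
m=5,p=2: total = 47+7 = 54
m=5,p=3: total = 54+8 = 62
m=5,p=4: total = 62+9 = 71
m=5,p=5: total = 71+10 = 81
m=6,p=1: total = 81+7 = 88
m=6,p=2: total = 88+8 = 96
m=6,p=3: total = 96+9 = 105
m=6,p=4: total = 105+10 = 115
m=6,p=5: total = 115+11 = 126
m=6,p=6: total = 126+12 = 138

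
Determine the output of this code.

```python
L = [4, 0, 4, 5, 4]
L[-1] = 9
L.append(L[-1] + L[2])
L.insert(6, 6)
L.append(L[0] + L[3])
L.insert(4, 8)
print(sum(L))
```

L[-1] = 9 → [4, 0, 4, 5, 9]
append L[-1]+L[2] = 9+4 = 13 → [4, 0, 4, 5, 9, 13]
insert 6 at 6 → [4, 0, 4, 5, 9, 13, 6]
append L[0]+L[3] = 4+5 = 9 → [4, 0, 4, 5, 9, 13, 6, 9]
insert 8 at 4 → [4, 0, 4, 5, 8, 9, 13, 6, 9]
sum = 58

58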